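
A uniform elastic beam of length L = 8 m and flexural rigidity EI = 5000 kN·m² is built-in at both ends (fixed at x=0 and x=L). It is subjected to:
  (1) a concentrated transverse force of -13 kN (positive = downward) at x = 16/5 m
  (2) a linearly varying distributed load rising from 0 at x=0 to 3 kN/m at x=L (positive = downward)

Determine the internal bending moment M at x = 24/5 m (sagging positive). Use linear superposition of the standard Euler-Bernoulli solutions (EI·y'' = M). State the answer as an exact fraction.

Load 1 — point force P=-13 kN at a=16/5 m (b=L-a=24/5):
  M_1 = Pa²(a+3b)(L-x)/L³ - Pa²b/L²  [x>a] = (-13)·(16/5)²·((16/5)+3·(24/5))·(8-(24/5))/8³ - (-13)·(16/5)²·(24/5)/8² = -2912/625 kN·m
Load 2 — triangular load w₀=3 kN/m (0→w₀ over full span):
  M_2 = 3w₀Lx/20 - w₀L²/30 - w₀x³/(6L) = 3·3·8·(24/5)/20 - 3·8²/30 - 3·(24/5)³/(6·8) = 496/125 kN·m
Superposition: M = Σ M_i = -432/625 kN·m ≈ -0.691200 kN·m

M(24/5) = -432/625 kN·m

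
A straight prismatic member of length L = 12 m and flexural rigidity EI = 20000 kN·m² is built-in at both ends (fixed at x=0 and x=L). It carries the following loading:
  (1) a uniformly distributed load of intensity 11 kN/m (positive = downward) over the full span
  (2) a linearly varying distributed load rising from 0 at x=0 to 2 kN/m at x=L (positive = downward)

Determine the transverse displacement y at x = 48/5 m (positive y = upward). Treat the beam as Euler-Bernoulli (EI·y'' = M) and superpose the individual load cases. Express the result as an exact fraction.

y(48/5) = -130896/9765625 m

Load 1 — uniform load w=11 kN/m over full span:
  y_1 = -wx²(L-x)²/(24EI) = -11·(48/5)²·(12-(48/5))²/(24·20000) = -4752/390625 m
Load 2 — triangular load w₀=2 kN/m (0→w₀ over full span):
  y_2 = -w₀x²(L-x)²(x+2L)/(120LEI) = -2·(48/5)²·(12-(48/5))²·((48/5)+2·12)/(120·12·20000) = -12096/9765625 m
Superposition: y = Σ y_i = -130896/9765625 m ≈ -0.013404 m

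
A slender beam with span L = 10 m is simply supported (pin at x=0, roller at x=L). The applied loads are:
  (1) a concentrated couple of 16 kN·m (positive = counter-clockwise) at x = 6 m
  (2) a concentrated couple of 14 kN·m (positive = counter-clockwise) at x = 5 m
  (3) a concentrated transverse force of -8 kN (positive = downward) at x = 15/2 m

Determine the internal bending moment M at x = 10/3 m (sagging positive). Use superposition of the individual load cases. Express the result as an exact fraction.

Load 1 — applied couple M₀=16 kN·m at a=6 m (b=L-a=4):
  M_1 = M₀x/L  [x≤a] = 16·(10/3)/10 = 16/3 kN·m
Load 2 — applied couple M₀=14 kN·m at a=5 m (b=L-a=5):
  M_2 = M₀x/L  [x≤a] = 14·(10/3)/10 = 14/3 kN·m
Load 3 — point force P=-8 kN at a=15/2 m (b=L-a=5/2):
  M_3 = Pbx/L  [x≤a] = (-8)·(5/2)·(10/3)/10 = -20/3 kN·m
Superposition: M = Σ M_i = 10/3 kN·m ≈ 3.333333 kN·m

M(10/3) = 10/3 kN·m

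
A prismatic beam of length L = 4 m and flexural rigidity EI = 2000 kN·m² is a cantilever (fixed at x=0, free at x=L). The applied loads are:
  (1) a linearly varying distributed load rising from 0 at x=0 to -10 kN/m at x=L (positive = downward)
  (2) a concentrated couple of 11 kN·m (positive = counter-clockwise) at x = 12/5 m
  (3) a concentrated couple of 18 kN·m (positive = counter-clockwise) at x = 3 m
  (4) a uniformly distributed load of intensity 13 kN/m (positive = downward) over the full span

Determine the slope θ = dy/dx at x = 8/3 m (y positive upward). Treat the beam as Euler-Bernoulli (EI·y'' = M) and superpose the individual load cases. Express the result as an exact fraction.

θ(8/3) = 5239/607500 rad

Load 1 — triangular load w₀=-10 kN/m (0→w₀ over full span):
  θ_1 = (w₀Lx²/4-w₀L²x/3-w₀x⁴/(24L))/EI = ((-10)·4·(8/3)²/4-(-10)·4²·(8/3)/3-(-10)·(8/3)⁴/(24·4))/2000 = 232/6075 rad
Load 2 — applied couple M₀=11 kN·m at a=12/5 m (b=L-a=8/5):
  θ_2 = M₀a/EI  [x>a] = 11·(12/5)/2000 = 33/2500 rad
Load 3 — applied couple M₀=18 kN·m at a=3 m (b=L-a=1):
  θ_3 = M₀x/EI  [x≤a] = 18·(8/3)/2000 = 3/125 rad
Load 4 — uniform load w=13 kN/m over full span:
  θ_4 = -wx(x²-3Lx+3L²)/(6EI) = -13·(8/3)·((8/3)²-3·4·(8/3)+3·4²)/(6·2000) = -676/10125 rad
Superposition: θ = Σ θ_i = 5239/607500 rad ≈ 0.008624 rad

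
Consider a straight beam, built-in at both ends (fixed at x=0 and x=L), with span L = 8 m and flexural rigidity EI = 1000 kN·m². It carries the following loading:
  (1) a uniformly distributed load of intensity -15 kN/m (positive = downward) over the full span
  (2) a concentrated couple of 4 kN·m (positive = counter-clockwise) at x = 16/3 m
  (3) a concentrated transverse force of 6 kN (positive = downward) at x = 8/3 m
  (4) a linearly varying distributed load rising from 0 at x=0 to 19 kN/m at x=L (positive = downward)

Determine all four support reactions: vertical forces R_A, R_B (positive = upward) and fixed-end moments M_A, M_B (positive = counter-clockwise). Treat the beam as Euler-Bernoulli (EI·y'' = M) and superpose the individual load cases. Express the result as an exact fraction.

R_A = -1444/45 kN, M_A = -1396/45 kN·m, R_B = -266/45 kN, M_B = 704/45 kN·m

Load 1 — uniform load w=-15 kN/m over full span:
  R_A = wL/2 = (-15)·8/2 = -60 kN
  M_A = wL²/12 = (-15)·8²/12 = -80 kN·m
  R_B = wL/2 = (-15)·8/2 = -60 kN
  M_B = -wL²/12 = -(-15)·8²/12 = 80 kN·m
Load 2 — applied couple M₀=4 kN·m at a=16/3 m (b=L-a=8/3):
  R_A = 6M₀ab/L³ = 6·4·(16/3)·(8/3)/8³ = 2/3 kN
  M_A = M₀b(2a-b)/L² = 4·(8/3)·(2·(16/3)-(8/3))/8² = 4/3 kN·m
  R_B = -6M₀ab/L³ = -6·4·(16/3)·(8/3)/8³ = -2/3 kN
  M_B = M₀a(2b-a)/L² = 4·(16/3)·(2·(8/3)-(16/3))/8² = 0 kN·m
Load 3 — point force P=6 kN at a=8/3 m (b=L-a=16/3):
  R_A = Pb²(3a+b)/L³ = 6·(16/3)²·(3·(8/3)+(16/3))/8³ = 40/9 kN
  M_A = Pab²/L² = 6·(8/3)·(16/3)²/8² = 64/9 kN·m
  R_B = Pa²(a+3b)/L³ = 6·(8/3)²·((8/3)+3·(16/3))/8³ = 14/9 kN
  M_B = -Pa²b/L² = -6·(8/3)²·(16/3)/8² = -32/9 kN·m
Load 4 — triangular load w₀=19 kN/m (0→w₀ over full span):
  R_A = 3w₀L/20 = 3·19·8/20 = 114/5 kN
  M_A = w₀L²/30 = 19·8²/30 = 608/15 kN·m
  R_B = 7w₀L/20 = 7·19·8/20 = 266/5 kN
  M_B = -w₀L²/20 = -19·8²/20 = -304/5 kN·m
Superposition: R_A = -1444/45 kN, M_A = -1396/45 kN·m, R_B = -266/45 kN, M_B = 704/45 kN·m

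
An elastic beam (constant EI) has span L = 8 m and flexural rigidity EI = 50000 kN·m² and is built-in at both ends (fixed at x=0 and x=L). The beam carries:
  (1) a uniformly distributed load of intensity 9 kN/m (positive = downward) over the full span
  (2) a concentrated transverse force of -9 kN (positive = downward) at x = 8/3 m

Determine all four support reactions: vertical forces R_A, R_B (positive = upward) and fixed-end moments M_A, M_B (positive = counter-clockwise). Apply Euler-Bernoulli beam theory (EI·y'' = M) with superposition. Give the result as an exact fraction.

R_A = 88/3 kN, M_A = 112/3 kN·m, R_B = 101/3 kN, M_B = -128/3 kN·m

Load 1 — uniform load w=9 kN/m over full span:
  R_A = wL/2 = 9·8/2 = 36 kN
  M_A = wL²/12 = 9·8²/12 = 48 kN·m
  R_B = wL/2 = 9·8/2 = 36 kN
  M_B = -wL²/12 = -9·8²/12 = -48 kN·m
Load 2 — point force P=-9 kN at a=8/3 m (b=L-a=16/3):
  R_A = Pb²(3a+b)/L³ = (-9)·(16/3)²·(3·(8/3)+(16/3))/8³ = -20/3 kN
  M_A = Pab²/L² = (-9)·(8/3)·(16/3)²/8² = -32/3 kN·m
  R_B = Pa²(a+3b)/L³ = (-9)·(8/3)²·((8/3)+3·(16/3))/8³ = -7/3 kN
  M_B = -Pa²b/L² = -(-9)·(8/3)²·(16/3)/8² = 16/3 kN·m
Superposition: R_A = 88/3 kN, M_A = 112/3 kN·m, R_B = 101/3 kN, M_B = -128/3 kN·m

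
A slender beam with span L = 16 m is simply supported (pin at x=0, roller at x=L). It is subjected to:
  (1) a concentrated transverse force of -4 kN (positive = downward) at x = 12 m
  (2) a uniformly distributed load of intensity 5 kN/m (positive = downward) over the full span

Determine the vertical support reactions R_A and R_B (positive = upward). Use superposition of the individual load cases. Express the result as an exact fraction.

R_A = 39 kN, R_B = 37 kN

Load 1 — point force P=-4 kN at a=12 m (b=L-a=4):
  R_A = Pb/L = (-4)·4/16 = -1 kN
  R_B = Pa/L = (-4)·12/16 = -3 kN
Load 2 — uniform load w=5 kN/m over full span:
  R_A = wL/2 = 5·16/2 = 40 kN
  R_B = wL/2 = 5·16/2 = 40 kN
Superposition: R_A = 39 kN, R_B = 37 kN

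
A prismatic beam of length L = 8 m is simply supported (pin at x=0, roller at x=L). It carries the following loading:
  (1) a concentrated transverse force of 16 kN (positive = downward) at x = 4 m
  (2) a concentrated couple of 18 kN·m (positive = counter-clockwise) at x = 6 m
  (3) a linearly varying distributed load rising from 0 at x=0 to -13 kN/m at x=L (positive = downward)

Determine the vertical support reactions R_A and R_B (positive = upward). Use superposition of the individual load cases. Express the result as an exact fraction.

Load 1 — point force P=16 kN at a=4 m (b=L-a=4):
  R_A = Pb/L = 16·4/8 = 8 kN
  R_B = Pa/L = 16·4/8 = 8 kN
Load 2 — applied couple M₀=18 kN·m at a=6 m (b=L-a=2):
  R_A = M₀/L = 18/8 = 9/4 kN
  R_B = -M₀/L = -18/8 = -9/4 kN
Load 3 — triangular load w₀=-13 kN/m (0→w₀ over full span):
  R_A = w₀L/6 = (-13)·8/6 = -52/3 kN
  R_B = w₀L/3 = (-13)·8/3 = -104/3 kN
Superposition: R_A = -85/12 kN, R_B = -347/12 kN

R_A = -85/12 kN, R_B = -347/12 kN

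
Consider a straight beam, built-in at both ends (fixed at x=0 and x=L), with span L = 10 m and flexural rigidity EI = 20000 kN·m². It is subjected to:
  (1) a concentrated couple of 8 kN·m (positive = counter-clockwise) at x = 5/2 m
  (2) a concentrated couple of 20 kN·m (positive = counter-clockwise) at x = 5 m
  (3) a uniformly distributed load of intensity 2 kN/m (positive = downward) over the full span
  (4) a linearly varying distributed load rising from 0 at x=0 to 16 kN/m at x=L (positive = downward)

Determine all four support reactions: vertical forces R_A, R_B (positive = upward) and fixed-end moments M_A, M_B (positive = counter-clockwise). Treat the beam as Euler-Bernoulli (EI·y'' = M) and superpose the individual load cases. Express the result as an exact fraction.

R_A = 379/10 kN, M_A = 147/2 kN·m, R_B = 621/10 kN, M_B = -535/6 kN·m

Load 1 — applied couple M₀=8 kN·m at a=5/2 m (b=L-a=15/2):
  R_A = 6M₀ab/L³ = 6·8·(5/2)·(15/2)/10³ = 9/10 kN
  M_A = M₀b(2a-b)/L² = 8·(15/2)·(2·(5/2)-(15/2))/10² = -3/2 kN·m
  R_B = -6M₀ab/L³ = -6·8·(5/2)·(15/2)/10³ = -9/10 kN
  M_B = M₀a(2b-a)/L² = 8·(5/2)·(2·(15/2)-(5/2))/10² = 5/2 kN·m
Load 2 — applied couple M₀=20 kN·m at a=5 m (b=L-a=5):
  R_A = 6M₀ab/L³ = 6·20·5·5/10³ = 3 kN
  M_A = M₀b(2a-b)/L² = 20·5·(2·5-5)/10² = 5 kN·m
  R_B = -6M₀ab/L³ = -6·20·5·5/10³ = -3 kN
  M_B = M₀a(2b-a)/L² = 20·5·(2·5-5)/10² = 5 kN·m
Load 3 — uniform load w=2 kN/m over full span:
  R_A = wL/2 = 2·10/2 = 10 kN
  M_A = wL²/12 = 2·10²/12 = 50/3 kN·m
  R_B = wL/2 = 2·10/2 = 10 kN
  M_B = -wL²/12 = -2·10²/12 = -50/3 kN·m
Load 4 — triangular load w₀=16 kN/m (0→w₀ over full span):
  R_A = 3w₀L/20 = 3·16·10/20 = 24 kN
  M_A = w₀L²/30 = 16·10²/30 = 160/3 kN·m
  R_B = 7w₀L/20 = 7·16·10/20 = 56 kN
  M_B = -w₀L²/20 = -16·10²/20 = -80 kN·m
Superposition: R_A = 379/10 kN, M_A = 147/2 kN·m, R_B = 621/10 kN, M_B = -535/6 kN·m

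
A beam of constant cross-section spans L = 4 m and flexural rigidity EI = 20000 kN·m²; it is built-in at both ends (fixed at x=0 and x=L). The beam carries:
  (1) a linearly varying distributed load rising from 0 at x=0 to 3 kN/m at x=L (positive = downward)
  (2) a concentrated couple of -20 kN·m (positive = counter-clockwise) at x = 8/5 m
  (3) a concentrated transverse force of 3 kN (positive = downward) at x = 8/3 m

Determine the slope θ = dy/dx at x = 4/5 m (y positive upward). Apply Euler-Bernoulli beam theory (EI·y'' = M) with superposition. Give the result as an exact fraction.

θ(4/5) = -1099/14062500 rad

Load 1 — triangular load w₀=3 kN/m (0→w₀ over full span):
  θ_1 = -w₀(2x(L-x)(L-2x)(x+2L)+x²(L-x)²)/(120LEI) = -3·(2·(4/5)·(4-(4/5))·(4-2·(4/5))·((4/5)+2·4)+(4/5)²·(4-(4/5))²)/(120·4·20000) = -14/390625 rad
Load 2 — applied couple M₀=-20 kN·m at a=8/5 m (b=L-a=12/5):
  θ_2 = (R_Ax²/2 - M_Ax)/EI  [x≤a] with R_A=-36/5, M_A=-12/5 = ((-36/5)·(4/5)²/2 - (-12/5)·(4/5))/20000 = -3/156250 rad
Load 3 — point force P=3 kN at a=8/3 m (b=L-a=4/3):
  θ_3 = -Pb²x(2aL-(3a+b)x)/(2L³EI)  [x≤a] = -3·(4/3)²·(4/5)·(2·(8/3)·4-(3·(8/3)+(4/3))·(4/5))/(2·4³·20000) = -13/562500 rad
Superposition: θ = Σ θ_i = -1099/14062500 rad ≈ -0.000078 rad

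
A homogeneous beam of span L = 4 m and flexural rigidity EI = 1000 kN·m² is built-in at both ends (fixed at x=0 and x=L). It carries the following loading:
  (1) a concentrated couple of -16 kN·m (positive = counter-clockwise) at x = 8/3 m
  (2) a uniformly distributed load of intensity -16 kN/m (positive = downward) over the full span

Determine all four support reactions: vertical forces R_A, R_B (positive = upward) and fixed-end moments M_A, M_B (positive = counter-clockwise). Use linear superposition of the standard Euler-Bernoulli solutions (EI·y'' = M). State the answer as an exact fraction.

Load 1 — applied couple M₀=-16 kN·m at a=8/3 m (b=L-a=4/3):
  R_A = 6M₀ab/L³ = 6·(-16)·(8/3)·(4/3)/4³ = -16/3 kN
  M_A = M₀b(2a-b)/L² = (-16)·(4/3)·(2·(8/3)-(4/3))/4² = -16/3 kN·m
  R_B = -6M₀ab/L³ = -6·(-16)·(8/3)·(4/3)/4³ = 16/3 kN
  M_B = M₀a(2b-a)/L² = (-16)·(8/3)·(2·(4/3)-(8/3))/4² = 0 kN·m
Load 2 — uniform load w=-16 kN/m over full span:
  R_A = wL/2 = (-16)·4/2 = -32 kN
  M_A = wL²/12 = (-16)·4²/12 = -64/3 kN·m
  R_B = wL/2 = (-16)·4/2 = -32 kN
  M_B = -wL²/12 = -(-16)·4²/12 = 64/3 kN·m
Superposition: R_A = -112/3 kN, M_A = -80/3 kN·m, R_B = -80/3 kN, M_B = 64/3 kN·m

R_A = -112/3 kN, M_A = -80/3 kN·m, R_B = -80/3 kN, M_B = 64/3 kN·m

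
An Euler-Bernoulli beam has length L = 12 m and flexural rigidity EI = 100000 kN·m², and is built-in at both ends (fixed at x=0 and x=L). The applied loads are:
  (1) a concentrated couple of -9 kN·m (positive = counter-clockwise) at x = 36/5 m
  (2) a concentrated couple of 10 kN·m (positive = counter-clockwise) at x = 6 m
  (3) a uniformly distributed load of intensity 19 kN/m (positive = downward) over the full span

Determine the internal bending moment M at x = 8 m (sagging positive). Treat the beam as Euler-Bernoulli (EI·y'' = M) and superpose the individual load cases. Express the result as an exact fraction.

Load 1 — applied couple M₀=-9 kN·m at a=36/5 m (b=L-a=24/5):
  M_1 = R_Ax - M_A - M₀  [x>a] with R_A=-27/25, M_A=-72/25 = (-27/25)·8 - (-72/25) - (-9) = 81/25 kN·m
Load 2 — applied couple M₀=10 kN·m at a=6 m (b=L-a=6):
  M_2 = R_Ax - M_A - M₀  [x>a] with R_A=5/4, M_A=5/2 = (5/4)·8 - (5/2) - 10 = -5/2 kN·m
Load 3 — uniform load w=19 kN/m over full span:
  M_3 = wLx/2 - wL²/12 - wx²/2 = 19·12·8/2 - 19·12²/12 - 19·8²/2 = 76 kN·m
Superposition: M = Σ M_i = 3837/50 kN·m ≈ 76.740000 kN·m

M(8) = 3837/50 kN·m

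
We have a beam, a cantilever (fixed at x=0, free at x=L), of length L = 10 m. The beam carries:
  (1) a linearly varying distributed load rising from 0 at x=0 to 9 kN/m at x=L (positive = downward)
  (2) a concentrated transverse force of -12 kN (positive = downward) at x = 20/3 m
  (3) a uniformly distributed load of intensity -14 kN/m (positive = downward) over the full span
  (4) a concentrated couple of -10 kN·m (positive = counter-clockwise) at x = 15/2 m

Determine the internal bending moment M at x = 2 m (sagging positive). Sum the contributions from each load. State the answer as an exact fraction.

M(2) = 1414/5 kN·m

Load 1 — triangular load w₀=9 kN/m (0→w₀ over full span):
  M_1 = w₀Lx/2 - w₀L²/3 - w₀x³/(6L) = 9·10·2/2 - 9·10²/3 - 9·2³/(6·10) = -1056/5 kN·m
Load 2 — point force P=-12 kN at a=20/3 m (b=L-a=10/3):
  M_2 = -P(a-x)  [x≤a] = -(-12)·((20/3)-2) = 56 kN·m
Load 3 — uniform load w=-14 kN/m over full span:
  M_3 = -w(L-x)²/2 = -(-14)·(10-2)²/2 = 448 kN·m
Load 4 — applied couple M₀=-10 kN·m at a=15/2 m (b=L-a=5/2):
  M_4 = M₀  [x≤a] = (-10) = -10 kN·m
Superposition: M = Σ M_i = 1414/5 kN·m ≈ 282.800000 kN·m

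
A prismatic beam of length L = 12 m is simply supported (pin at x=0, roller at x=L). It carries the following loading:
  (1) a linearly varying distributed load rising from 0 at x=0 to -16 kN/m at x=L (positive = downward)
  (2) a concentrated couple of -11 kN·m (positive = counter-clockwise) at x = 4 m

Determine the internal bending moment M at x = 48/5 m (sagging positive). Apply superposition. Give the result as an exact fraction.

Load 1 — triangular load w₀=-16 kN/m (0→w₀ over full span):
  M_1 = w₀Lx/6 - w₀x³/(6L) = (-16)·12·(48/5)/6 - (-16)·(48/5)³/(6·12) = -13824/125 kN·m
Load 2 — applied couple M₀=-11 kN·m at a=4 m (b=L-a=8):
  M_2 = M₀x/L - M₀  [x>a] = (-11)·(48/5)/12 - (-11) = 11/5 kN·m
Superposition: M = Σ M_i = -13549/125 kN·m ≈ -108.392000 kN·m

M(48/5) = -13549/125 kN·m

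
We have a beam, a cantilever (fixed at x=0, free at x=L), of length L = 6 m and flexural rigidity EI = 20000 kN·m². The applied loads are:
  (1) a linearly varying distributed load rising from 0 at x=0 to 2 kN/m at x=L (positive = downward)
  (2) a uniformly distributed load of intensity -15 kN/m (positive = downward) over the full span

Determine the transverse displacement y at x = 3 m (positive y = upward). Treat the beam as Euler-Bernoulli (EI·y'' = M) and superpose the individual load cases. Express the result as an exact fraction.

Load 1 — triangular load w₀=2 kN/m (0→w₀ over full span):
  y_1 = (w₀Lx³/12-w₀L²x²/6-w₀x⁵/(120L))/EI = (2·6·3³/12-2·6²·3²/6-2·3⁵/(120·6))/20000 = -3267/800000 m
Load 2 — uniform load w=-15 kN/m over full span:
  y_2 = -wx²(x²-4Lx+6L²)/(24EI) = -(-15)·3²·(3²-4·6·3+6·6²)/(24·20000) = 1377/32000 m
Superposition: y = Σ y_i = 15579/400000 m ≈ 0.038948 m

y(3) = 15579/400000 m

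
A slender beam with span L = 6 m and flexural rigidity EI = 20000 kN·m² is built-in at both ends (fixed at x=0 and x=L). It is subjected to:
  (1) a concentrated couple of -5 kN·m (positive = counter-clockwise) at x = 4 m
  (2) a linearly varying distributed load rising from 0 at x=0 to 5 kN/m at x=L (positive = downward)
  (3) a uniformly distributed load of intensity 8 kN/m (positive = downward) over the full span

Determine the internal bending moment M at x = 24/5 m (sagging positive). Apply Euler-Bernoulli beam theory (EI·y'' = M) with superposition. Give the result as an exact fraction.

Load 1 — applied couple M₀=-5 kN·m at a=4 m (b=L-a=2):
  M_1 = R_Ax - M_A - M₀  [x>a] with R_A=-10/9, M_A=-5/3 = (-10/9)·(24/5) - (-5/3) - (-5) = 4/3 kN·m
Load 2 — triangular load w₀=5 kN/m (0→w₀ over full span):
  M_2 = 3w₀Lx/20 - w₀L²/30 - w₀x³/(6L) = 3·5·6·(24/5)/20 - 5·6²/30 - 5·(24/5)³/(6·6) = 6/25 kN·m
Load 3 — uniform load w=8 kN/m over full span:
  M_3 = wLx/2 - wL²/12 - wx²/2 = 8·6·(24/5)/2 - 8·6²/12 - 8·(24/5)²/2 = -24/25 kN·m
Superposition: M = Σ M_i = 46/75 kN·m ≈ 0.613333 kN·m

M(24/5) = 46/75 kN·m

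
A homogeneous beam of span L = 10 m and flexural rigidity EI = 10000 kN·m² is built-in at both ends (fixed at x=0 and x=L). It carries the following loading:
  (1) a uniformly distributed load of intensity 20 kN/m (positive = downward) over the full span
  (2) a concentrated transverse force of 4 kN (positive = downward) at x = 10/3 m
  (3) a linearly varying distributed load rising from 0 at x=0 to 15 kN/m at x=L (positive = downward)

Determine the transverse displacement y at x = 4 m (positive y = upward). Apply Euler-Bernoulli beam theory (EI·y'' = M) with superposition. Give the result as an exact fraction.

Load 1 — uniform load w=20 kN/m over full span:
  y_1 = -wx²(L-x)²/(24EI) = -20·4²·(10-4)²/(24·10000) = -6/125 m
Load 2 — point force P=4 kN at a=10/3 m (b=L-a=20/3):
  y_2 = -Pa²(L-x)²(3bL-(3b+a)(L-x))/(6L³EI)  [x>a] = -4·(10/3)²·(10-4)²·(3·(20/3)·10-(3·(20/3)+(10/3))·(10-4))/(6·10³·10000) = -1/625 m
Load 3 — triangular load w₀=15 kN/m (0→w₀ over full span):
  y_3 = -w₀x²(L-x)²(x+2L)/(120LEI) = -15·4²·(10-4)²·(4+2·10)/(120·10·10000) = -54/3125 m
Superposition: y = Σ y_i = -209/3125 m ≈ -0.066880 m

y(4) = -209/3125 m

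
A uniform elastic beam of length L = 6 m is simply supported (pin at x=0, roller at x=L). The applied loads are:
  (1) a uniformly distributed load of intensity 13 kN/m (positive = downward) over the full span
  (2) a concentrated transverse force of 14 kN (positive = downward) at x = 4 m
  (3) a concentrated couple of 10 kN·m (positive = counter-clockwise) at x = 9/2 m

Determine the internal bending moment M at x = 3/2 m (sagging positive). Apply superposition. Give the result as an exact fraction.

M(3/2) = 427/8 kN·m

Load 1 — uniform load w=13 kN/m over full span:
  M_1 = wx(L-x)/2 = 13·(3/2)·(6-(3/2))/2 = 351/8 kN·m
Load 2 — point force P=14 kN at a=4 m (b=L-a=2):
  M_2 = Pbx/L  [x≤a] = 14·2·(3/2)/6 = 7 kN·m
Load 3 — applied couple M₀=10 kN·m at a=9/2 m (b=L-a=3/2):
  M_3 = M₀x/L  [x≤a] = 10·(3/2)/6 = 5/2 kN·m
Superposition: M = Σ M_i = 427/8 kN·m ≈ 53.375000 kN·m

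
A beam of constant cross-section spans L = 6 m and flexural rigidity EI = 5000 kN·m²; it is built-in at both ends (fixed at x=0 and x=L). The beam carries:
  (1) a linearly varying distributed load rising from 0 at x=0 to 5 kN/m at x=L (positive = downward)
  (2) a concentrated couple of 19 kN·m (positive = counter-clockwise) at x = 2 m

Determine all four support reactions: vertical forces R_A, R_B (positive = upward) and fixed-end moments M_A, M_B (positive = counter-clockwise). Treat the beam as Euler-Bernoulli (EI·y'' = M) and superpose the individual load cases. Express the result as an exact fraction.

R_A = 157/18 kN, M_A = 6 kN·m, R_B = 113/18 kN, M_B = -8/3 kN·m

Load 1 — triangular load w₀=5 kN/m (0→w₀ over full span):
  R_A = 3w₀L/20 = 3·5·6/20 = 9/2 kN
  M_A = w₀L²/30 = 5·6²/30 = 6 kN·m
  R_B = 7w₀L/20 = 7·5·6/20 = 21/2 kN
  M_B = -w₀L²/20 = -5·6²/20 = -9 kN·m
Load 2 — applied couple M₀=19 kN·m at a=2 m (b=L-a=4):
  R_A = 6M₀ab/L³ = 6·19·2·4/6³ = 38/9 kN
  M_A = M₀b(2a-b)/L² = 19·4·(2·2-4)/6² = 0 kN·m
  R_B = -6M₀ab/L³ = -6·19·2·4/6³ = -38/9 kN
  M_B = M₀a(2b-a)/L² = 19·2·(2·4-2)/6² = 19/3 kN·m
Superposition: R_A = 157/18 kN, M_A = 6 kN·m, R_B = 113/18 kN, M_B = -8/3 kN·m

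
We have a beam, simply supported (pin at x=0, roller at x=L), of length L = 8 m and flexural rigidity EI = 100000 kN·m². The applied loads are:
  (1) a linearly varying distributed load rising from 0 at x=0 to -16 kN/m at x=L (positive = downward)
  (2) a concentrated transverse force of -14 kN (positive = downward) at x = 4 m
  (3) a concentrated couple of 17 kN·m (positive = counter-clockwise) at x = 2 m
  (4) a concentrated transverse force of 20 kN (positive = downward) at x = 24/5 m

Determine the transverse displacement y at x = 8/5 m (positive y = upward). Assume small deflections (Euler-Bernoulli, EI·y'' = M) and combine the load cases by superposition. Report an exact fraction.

y(8/5) = 1894157/781250000 m

Load 1 — triangular load w₀=-16 kN/m (0→w₀ over full span):
  y_1 = -w₀x(7L⁴-10L²x²+3x⁴)/(360LEI) = -(-16)·(8/5)·(7·8⁴-10·8²·(8/5)²+3·(8/5)⁴)/(360·8·100000) = 352256/146484375 m
Load 2 — point force P=-14 kN at a=4 m (b=L-a=4):
  y_2 = -Pbx(L²-b²-x²)/(6LEI)  [x≤a] = -(-14)·4·(8/5)·(8²-4²-(8/5)²)/(6·8·100000) = 994/1171875 m
Load 3 — applied couple M₀=17 kN·m at a=2 m (b=L-a=6):
  y_3 = (M₀x³/(6L)+C₁x)/EI  [x≤a] with C₁=M₀(3b²-L²)/(6L)=187/12 = (17·(8/5)³/(6·8)+(187/12)·(8/5))/100000 = 1649/6250000 m
Load 4 — point force P=20 kN at a=24/5 m (b=L-a=16/5):
  y_4 = -Pbx(L²-b²-x²)/(6LEI)  [x≤a] = -20·(16/5)·(8/5)·(8²-(16/5)²-(8/5)²)/(6·8·100000) = -256/234375 m
Superposition: y = Σ y_i = 1894157/781250000 m ≈ 0.002425 m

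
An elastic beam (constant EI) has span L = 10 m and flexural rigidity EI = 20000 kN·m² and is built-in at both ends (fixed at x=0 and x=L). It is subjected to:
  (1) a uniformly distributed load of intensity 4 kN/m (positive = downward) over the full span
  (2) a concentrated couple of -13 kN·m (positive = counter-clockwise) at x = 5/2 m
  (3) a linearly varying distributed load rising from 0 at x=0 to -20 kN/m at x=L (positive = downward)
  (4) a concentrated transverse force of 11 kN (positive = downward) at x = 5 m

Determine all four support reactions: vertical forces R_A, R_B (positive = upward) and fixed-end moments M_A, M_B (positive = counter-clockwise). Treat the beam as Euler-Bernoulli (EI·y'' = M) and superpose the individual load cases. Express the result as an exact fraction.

Load 1 — uniform load w=4 kN/m over full span:
  R_A = wL/2 = 4·10/2 = 20 kN
  M_A = wL²/12 = 4·10²/12 = 100/3 kN·m
  R_B = wL/2 = 4·10/2 = 20 kN
  M_B = -wL²/12 = -4·10²/12 = -100/3 kN·m
Load 2 — applied couple M₀=-13 kN·m at a=5/2 m (b=L-a=15/2):
  R_A = 6M₀ab/L³ = 6·(-13)·(5/2)·(15/2)/10³ = -117/80 kN
  M_A = M₀b(2a-b)/L² = (-13)·(15/2)·(2·(5/2)-(15/2))/10² = 39/16 kN·m
  R_B = -6M₀ab/L³ = -6·(-13)·(5/2)·(15/2)/10³ = 117/80 kN
  M_B = M₀a(2b-a)/L² = (-13)·(5/2)·(2·(15/2)-(5/2))/10² = -65/16 kN·m
Load 3 — triangular load w₀=-20 kN/m (0→w₀ over full span):
  R_A = 3w₀L/20 = 3·(-20)·10/20 = -30 kN
  M_A = w₀L²/30 = (-20)·10²/30 = -200/3 kN·m
  R_B = 7w₀L/20 = 7·(-20)·10/20 = -70 kN
  M_B = -w₀L²/20 = -(-20)·10²/20 = 100 kN·m
Load 4 — point force P=11 kN at a=5 m (b=L-a=5):
  R_A = Pb²(3a+b)/L³ = 11·5²·(3·5+5)/10³ = 11/2 kN
  M_A = Pab²/L² = 11·5·5²/10² = 55/4 kN·m
  R_B = Pa²(a+3b)/L³ = 11·5²·(5+3·5)/10³ = 11/2 kN
  M_B = -Pa²b/L² = -11·5²·5/10² = -55/4 kN·m
Superposition: R_A = -477/80 kN, M_A = -823/48 kN·m, R_B = -3443/80 kN, M_B = 2345/48 kN·m

R_A = -477/80 kN, M_A = -823/48 kN·m, R_B = -3443/80 kN, M_B = 2345/48 kN·m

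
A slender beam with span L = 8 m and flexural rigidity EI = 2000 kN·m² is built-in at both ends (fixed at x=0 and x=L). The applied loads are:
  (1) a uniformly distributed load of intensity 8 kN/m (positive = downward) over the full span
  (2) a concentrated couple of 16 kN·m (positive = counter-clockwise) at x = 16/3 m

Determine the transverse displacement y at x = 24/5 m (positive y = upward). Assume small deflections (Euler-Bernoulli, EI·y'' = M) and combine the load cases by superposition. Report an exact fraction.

y(24/5) = -3552/78125 m

Load 1 — uniform load w=8 kN/m over full span:
  y_1 = -wx²(L-x)²/(24EI) = -8·(24/5)²·(8-(24/5))²/(24·2000) = -3072/78125 m
Load 2 — applied couple M₀=16 kN·m at a=16/3 m (b=L-a=8/3):
  y_2 = (R_Ax³/6 - M_Ax²/2)/EI  [x≤a] with R_A=8/3, M_A=16/3 = ((8/3)·(24/5)³/6 - (16/3)·(24/5)²/2)/2000 = -96/15625 m
Superposition: y = Σ y_i = -3552/78125 m ≈ -0.045466 m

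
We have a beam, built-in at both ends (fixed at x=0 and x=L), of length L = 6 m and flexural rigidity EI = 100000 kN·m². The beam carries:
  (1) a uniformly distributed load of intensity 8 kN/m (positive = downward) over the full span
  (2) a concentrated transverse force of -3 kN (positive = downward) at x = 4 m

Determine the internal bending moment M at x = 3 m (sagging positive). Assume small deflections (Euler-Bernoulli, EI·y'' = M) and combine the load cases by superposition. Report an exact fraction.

M(3) = 11 kN·m

Load 1 — uniform load w=8 kN/m over full span:
  M_1 = wLx/2 - wL²/12 - wx²/2 = 8·6·3/2 - 8·6²/12 - 8·3²/2 = 12 kN·m
Load 2 — point force P=-3 kN at a=4 m (b=L-a=2):
  M_2 = Pb²(3a+b)x/L³ - Pab²/L²  [x≤a] = (-3)·2²·(3·4+2)·3/6³ - (-3)·4·2²/6² = -1 kN·m
Superposition: M = Σ M_i = 11 kN·m ≈ 11.000000 kN·m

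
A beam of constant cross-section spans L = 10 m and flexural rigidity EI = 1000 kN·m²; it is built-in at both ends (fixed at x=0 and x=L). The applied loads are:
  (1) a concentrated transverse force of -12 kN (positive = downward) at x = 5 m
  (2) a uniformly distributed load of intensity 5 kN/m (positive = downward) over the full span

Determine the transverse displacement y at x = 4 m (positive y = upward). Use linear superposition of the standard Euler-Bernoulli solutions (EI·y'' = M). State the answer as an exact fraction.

Load 1 — point force P=-12 kN at a=5 m (b=L-a=5):
  y_1 = -Pb²x²(3aL-(3a+b)x)/(6L³EI)  [x≤a] = -(-12)·5²·4²·(3·5·10-(3·5+5)·4)/(6·10³·1000) = 7/125 m
Load 2 — uniform load w=5 kN/m over full span:
  y_2 = -wx²(L-x)²/(24EI) = -5·4²·(10-4)²/(24·1000) = -3/25 m
Superposition: y = Σ y_i = -8/125 m ≈ -0.064000 m

y(4) = -8/125 m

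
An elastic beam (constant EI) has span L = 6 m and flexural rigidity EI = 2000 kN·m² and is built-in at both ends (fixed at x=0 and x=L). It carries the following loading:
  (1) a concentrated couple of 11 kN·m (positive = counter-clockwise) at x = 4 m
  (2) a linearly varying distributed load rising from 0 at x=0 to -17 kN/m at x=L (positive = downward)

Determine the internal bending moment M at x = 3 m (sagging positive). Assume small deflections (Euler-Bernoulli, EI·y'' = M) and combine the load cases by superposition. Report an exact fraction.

Load 1 — applied couple M₀=11 kN·m at a=4 m (b=L-a=2):
  M_1 = R_Ax - M_A  [x≤a] with R_A=22/9, M_A=11/3 = (22/9)·3 - (11/3) = 11/3 kN·m
Load 2 — triangular load w₀=-17 kN/m (0→w₀ over full span):
  M_2 = 3w₀Lx/20 - w₀L²/30 - w₀x³/(6L) = 3·(-17)·6·3/20 - (-17)·6²/30 - (-17)·3³/(6·6) = -51/4 kN·m
Superposition: M = Σ M_i = -109/12 kN·m ≈ -9.083333 kN·m

M(3) = -109/12 kN·m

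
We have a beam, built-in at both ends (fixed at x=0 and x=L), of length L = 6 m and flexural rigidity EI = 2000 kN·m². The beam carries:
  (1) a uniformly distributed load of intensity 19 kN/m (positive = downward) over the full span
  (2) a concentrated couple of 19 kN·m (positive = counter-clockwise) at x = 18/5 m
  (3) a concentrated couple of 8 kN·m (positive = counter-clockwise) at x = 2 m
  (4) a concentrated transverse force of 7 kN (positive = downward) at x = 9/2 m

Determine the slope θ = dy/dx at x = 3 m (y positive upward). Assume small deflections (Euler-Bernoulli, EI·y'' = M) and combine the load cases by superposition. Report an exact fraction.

θ(3) = 2073/3200000 rad

Load 1 — uniform load w=19 kN/m over full span:
  θ_1 = -wx(L-x)(L-2x)/(12EI) = -19·3·(6-3)·(6-2·3)/(12·2000) = 0 rad
Load 2 — applied couple M₀=19 kN·m at a=18/5 m (b=L-a=12/5):
  θ_2 = (R_Ax²/2 - M_Ax)/EI  [x≤a] with R_A=114/25, M_A=152/25 = ((114/25)·3²/2 - (152/25)·3)/2000 = 57/50000 rad
Load 3 — applied couple M₀=8 kN·m at a=2 m (b=L-a=4):
  θ_3 = (R_Ax²/2 - M_Ax - M₀(x-a))/EI  [x>a] with R_A=16/9, M_A=0 = ((16/9)·3²/2 - 0·3 - 8·(3-2))/2000 = 0 rad
Load 4 — point force P=7 kN at a=9/2 m (b=L-a=3/2):
  θ_4 = -Pb²x(2aL-(3a+b)x)/(2L³EI)  [x≤a] = -7·(3/2)²·3·(2·(9/2)·6-(3·(9/2)+(3/2))·3)/(2·6³·2000) = -63/128000 rad
Superposition: θ = Σ θ_i = 2073/3200000 rad ≈ 0.000648 rad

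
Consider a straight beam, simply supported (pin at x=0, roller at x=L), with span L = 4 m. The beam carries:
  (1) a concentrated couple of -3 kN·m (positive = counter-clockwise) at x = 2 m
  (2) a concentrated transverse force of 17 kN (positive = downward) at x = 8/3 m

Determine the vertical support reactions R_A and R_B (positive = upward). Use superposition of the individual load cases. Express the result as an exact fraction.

R_A = 59/12 kN, R_B = 145/12 kN

Load 1 — applied couple M₀=-3 kN·m at a=2 m (b=L-a=2):
  R_A = M₀/L = (-3)/4 = -3/4 kN
  R_B = -M₀/L = -(-3)/4 = 3/4 kN
Load 2 — point force P=17 kN at a=8/3 m (b=L-a=4/3):
  R_A = Pb/L = 17·(4/3)/4 = 17/3 kN
  R_B = Pa/L = 17·(8/3)/4 = 34/3 kN
Superposition: R_A = 59/12 kN, R_B = 145/12 kN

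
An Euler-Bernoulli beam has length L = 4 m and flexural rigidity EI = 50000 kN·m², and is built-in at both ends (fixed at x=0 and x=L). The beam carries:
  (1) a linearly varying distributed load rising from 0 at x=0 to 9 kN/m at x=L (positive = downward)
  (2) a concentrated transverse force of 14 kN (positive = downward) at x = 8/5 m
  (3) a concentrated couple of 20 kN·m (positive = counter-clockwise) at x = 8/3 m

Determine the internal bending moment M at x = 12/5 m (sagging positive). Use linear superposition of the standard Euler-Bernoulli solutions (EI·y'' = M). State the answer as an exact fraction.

M(12/5) = 27784/1875 kN·m

Load 1 — triangular load w₀=9 kN/m (0→w₀ over full span):
  M_1 = 3w₀Lx/20 - w₀L²/30 - w₀x³/(6L) = 3·9·4·(12/5)/20 - 9·4²/30 - 9·(12/5)³/(6·4) = 372/125 kN·m
Load 2 — point force P=14 kN at a=8/5 m (b=L-a=12/5):
  M_2 = Pa²(a+3b)(L-x)/L³ - Pa²b/L²  [x>a] = 14·(8/5)²·((8/5)+3·(12/5))·(4-(12/5))/4³ - 14·(8/5)²·(12/5)/4² = 1568/625 kN·m
Load 3 — applied couple M₀=20 kN·m at a=8/3 m (b=L-a=4/3):
  M_3 = R_Ax - M_A  [x≤a] with R_A=20/3, M_A=20/3 = (20/3)·(12/5) - (20/3) = 28/3 kN·m
Superposition: M = Σ M_i = 27784/1875 kN·m ≈ 14.818133 kN·m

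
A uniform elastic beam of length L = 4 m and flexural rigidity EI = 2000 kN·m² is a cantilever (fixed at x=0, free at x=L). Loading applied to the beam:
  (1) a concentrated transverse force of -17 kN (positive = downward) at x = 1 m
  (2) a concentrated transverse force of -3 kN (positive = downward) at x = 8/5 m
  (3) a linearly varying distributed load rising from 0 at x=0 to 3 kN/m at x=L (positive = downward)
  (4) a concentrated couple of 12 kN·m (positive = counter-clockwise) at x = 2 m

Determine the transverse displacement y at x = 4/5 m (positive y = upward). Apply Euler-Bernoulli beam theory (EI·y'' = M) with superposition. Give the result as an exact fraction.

Load 1 — point force P=-17 kN at a=1 m (b=L-a=3):
  y_1 = -Px²(3a-x)/(6EI)  [x≤a] = -(-17)·(4/5)²·(3·1-(4/5))/(6·2000) = 187/93750 m
Load 2 — point force P=-3 kN at a=8/5 m (b=L-a=12/5):
  y_2 = -Px²(3a-x)/(6EI)  [x≤a] = -(-3)·(4/5)²·(3·(8/5)-(4/5))/(6·2000) = 2/3125 m
Load 3 — triangular load w₀=3 kN/m (0→w₀ over full span):
  y_3 = (w₀Lx³/12-w₀L²x²/6-w₀x⁵/(120L))/EI = (3·4·(4/5)³/12-3·4²·(4/5)²/6-3·(4/5)⁵/(120·4))/2000 = -4502/1953125 m
Load 4 — applied couple M₀=12 kN·m at a=2 m (b=L-a=2):
  y_4 = M₀x²/(2EI)  [x≤a] = 12·(4/5)²/(2·2000) = 6/3125 m
Superposition: y = Σ y_i = 26363/11718750 m ≈ 0.002250 m

y(4/5) = 26363/11718750 m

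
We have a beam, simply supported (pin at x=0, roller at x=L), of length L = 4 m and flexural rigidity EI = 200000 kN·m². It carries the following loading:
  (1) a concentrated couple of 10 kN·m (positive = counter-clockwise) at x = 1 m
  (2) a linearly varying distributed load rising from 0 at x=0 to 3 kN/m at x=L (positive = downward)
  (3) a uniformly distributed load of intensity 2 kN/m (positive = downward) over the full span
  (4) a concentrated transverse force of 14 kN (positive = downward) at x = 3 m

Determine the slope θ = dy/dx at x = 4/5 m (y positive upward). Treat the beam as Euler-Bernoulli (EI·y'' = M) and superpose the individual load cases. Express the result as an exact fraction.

Load 1 — applied couple M₀=10 kN·m at a=1 m (b=L-a=3):
  θ_1 = (M₀x²/(2L)+C₁)/EI  [x≤a] with C₁=M₀(3b²-L²)/(6L)=55/12 = (10·(4/5)²/(2·4)+(55/12))/200000 = 323/12000000 rad
Load 2 — triangular load w₀=3 kN/m (0→w₀ over full span):
  θ_2 = -w₀(7L⁴-30L²x²+15x⁴)/(360LEI) = -3·(7·4⁴-30·4²·(4/5)²+15·(4/5)⁴)/(360·4·200000) = -91/5859375 rad
Load 3 — uniform load w=2 kN/m over full span:
  θ_3 = -w(L³-6Lx²+4x³)/(24EI) = -2·(4³-6·4·(4/5)²+4·(4/5)³)/(24·200000) = -33/1562500 rad
Load 4 — point force P=14 kN at a=3 m (b=L-a=1):
  θ_4 = -Pb(L²-b²-3x²)/(6LEI)  [x≤a] = -14·1·(4²-1²-3·(4/5)²)/(6·4·200000) = -763/20000000 rad
Superposition: θ = Σ θ_i = -11971/250000000 rad ≈ -0.000048 rad

θ(4/5) = -11971/250000000 rad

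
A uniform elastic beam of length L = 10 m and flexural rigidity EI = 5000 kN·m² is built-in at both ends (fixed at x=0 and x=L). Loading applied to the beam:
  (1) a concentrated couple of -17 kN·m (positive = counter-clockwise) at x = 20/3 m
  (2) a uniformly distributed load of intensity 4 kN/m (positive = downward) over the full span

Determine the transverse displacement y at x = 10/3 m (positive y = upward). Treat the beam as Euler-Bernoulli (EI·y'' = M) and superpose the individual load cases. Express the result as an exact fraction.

y(10/3) = -7/540 m

Load 1 — applied couple M₀=-17 kN·m at a=20/3 m (b=L-a=10/3):
  y_1 = (R_Ax³/6 - M_Ax²/2)/EI  [x≤a] with R_A=-34/15, M_A=-17/3 = ((-34/15)·(10/3)³/6 - (-17/3)·(10/3)²/2)/5000 = 17/4860 m
Load 2 — uniform load w=4 kN/m over full span:
  y_2 = -wx²(L-x)²/(24EI) = -4·(10/3)²·(10-(10/3))²/(24·5000) = -4/243 m
Superposition: y = Σ y_i = -7/540 m ≈ -0.012963 m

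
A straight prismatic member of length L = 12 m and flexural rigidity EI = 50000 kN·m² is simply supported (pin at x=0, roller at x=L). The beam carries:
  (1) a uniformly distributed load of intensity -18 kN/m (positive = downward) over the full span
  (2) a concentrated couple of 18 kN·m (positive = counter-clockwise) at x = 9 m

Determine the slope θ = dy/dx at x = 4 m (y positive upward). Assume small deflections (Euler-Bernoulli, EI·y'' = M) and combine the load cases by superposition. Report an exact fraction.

θ(4) = 2427/200000 rad

Load 1 — uniform load w=-18 kN/m over full span:
  θ_1 = -w(L³-6Lx²+4x³)/(24EI) = -(-18)·(12³-6·12·4²+4·4³)/(24·50000) = 39/3125 rad
Load 2 — applied couple M₀=18 kN·m at a=9 m (b=L-a=3):
  θ_2 = (M₀x²/(2L)+C₁)/EI  [x≤a] with C₁=M₀(3b²-L²)/(6L)=-117/4 = (18·4²/(2·12)+(-117/4))/50000 = -69/200000 rad
Superposition: θ = Σ θ_i = 2427/200000 rad ≈ 0.012135 rad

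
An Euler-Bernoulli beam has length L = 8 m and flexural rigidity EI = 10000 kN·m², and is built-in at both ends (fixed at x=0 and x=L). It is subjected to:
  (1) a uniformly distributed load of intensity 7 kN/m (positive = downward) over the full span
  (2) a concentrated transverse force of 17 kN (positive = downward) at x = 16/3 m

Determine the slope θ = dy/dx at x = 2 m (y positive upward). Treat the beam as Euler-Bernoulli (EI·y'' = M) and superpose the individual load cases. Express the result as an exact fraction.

Load 1 — uniform load w=7 kN/m over full span:
  θ_1 = -wx(L-x)(L-2x)/(12EI) = -7·2·(8-2)·(8-2·2)/(12·10000) = -7/2500 rad
Load 2 — point force P=17 kN at a=16/3 m (b=L-a=8/3):
  θ_2 = -Pb²x(2aL-(3a+b)x)/(2L³EI)  [x≤a] = -17·(8/3)²·2·(2·(16/3)·8-(3·(16/3)+(8/3))·2)/(2·8³·10000) = -17/15000 rad
Superposition: θ = Σ θ_i = -59/15000 rad ≈ -0.003933 rad

θ(2) = -59/15000 rad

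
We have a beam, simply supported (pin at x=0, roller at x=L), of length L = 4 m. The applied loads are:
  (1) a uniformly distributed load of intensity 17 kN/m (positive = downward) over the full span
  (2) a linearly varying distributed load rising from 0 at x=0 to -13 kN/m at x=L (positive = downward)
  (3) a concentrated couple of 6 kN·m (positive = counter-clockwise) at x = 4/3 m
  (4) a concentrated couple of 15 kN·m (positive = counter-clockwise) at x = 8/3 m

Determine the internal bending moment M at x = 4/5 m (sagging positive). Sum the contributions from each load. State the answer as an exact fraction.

M(4/5) = 2413/125 kN·m

Load 1 — uniform load w=17 kN/m over full span:
  M_1 = wx(L-x)/2 = 17·(4/5)·(4-(4/5))/2 = 544/25 kN·m
Load 2 — triangular load w₀=-13 kN/m (0→w₀ over full span):
  M_2 = w₀Lx/6 - w₀x³/(6L) = (-13)·4·(4/5)/6 - (-13)·(4/5)³/(6·4) = -832/125 kN·m
Load 3 — applied couple M₀=6 kN·m at a=4/3 m (b=L-a=8/3):
  M_3 = M₀x/L  [x≤a] = 6·(4/5)/4 = 6/5 kN·m
Load 4 — applied couple M₀=15 kN·m at a=8/3 m (b=L-a=4/3):
  M_4 = M₀x/L  [x≤a] = 15·(4/5)/4 = 3 kN·m
Superposition: M = Σ M_i = 2413/125 kN·m ≈ 19.304000 kN·m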